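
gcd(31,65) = 1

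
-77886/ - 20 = 3894+3/10= 3894.30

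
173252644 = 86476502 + 86776142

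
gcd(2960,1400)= 40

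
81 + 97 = 178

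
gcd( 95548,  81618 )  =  2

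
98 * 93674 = 9180052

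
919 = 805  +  114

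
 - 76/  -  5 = 76/5=15.20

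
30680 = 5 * 6136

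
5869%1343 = 497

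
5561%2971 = 2590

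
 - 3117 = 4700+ - 7817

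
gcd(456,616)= 8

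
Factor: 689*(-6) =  - 2^1 * 3^1*13^1*53^1 = - 4134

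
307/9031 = 307/9031= 0.03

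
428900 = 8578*50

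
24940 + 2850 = 27790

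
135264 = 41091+94173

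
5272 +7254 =12526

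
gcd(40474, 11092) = 118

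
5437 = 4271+1166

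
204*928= 189312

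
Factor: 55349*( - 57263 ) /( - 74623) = 3169449787/74623 = 7^1*173^1*331^1 * 7907^1*74623^(-1) 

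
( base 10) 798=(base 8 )1436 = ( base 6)3410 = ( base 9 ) 1076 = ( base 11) 666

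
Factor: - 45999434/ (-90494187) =2^1*3^( - 1 )*7^ (-1 )*13^2*2053^( -1)*2099^( - 1 )*136093^1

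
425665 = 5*85133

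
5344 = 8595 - 3251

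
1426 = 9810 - 8384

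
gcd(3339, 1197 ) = 63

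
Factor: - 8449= - 7^1*17^1*71^1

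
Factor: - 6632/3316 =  - 2 = - 2^1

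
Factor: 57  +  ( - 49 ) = 8 = 2^3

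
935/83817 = 935/83817 = 0.01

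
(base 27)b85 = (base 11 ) 6211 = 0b10000000110000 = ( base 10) 8240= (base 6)102052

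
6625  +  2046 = 8671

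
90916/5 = 90916/5  =  18183.20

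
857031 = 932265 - 75234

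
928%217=60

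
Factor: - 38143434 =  - 2^1*3^1*7^1*127^1* 7151^1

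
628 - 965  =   - 337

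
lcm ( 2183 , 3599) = 133163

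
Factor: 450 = 2^1 * 3^2 * 5^2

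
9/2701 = 9/2701 =0.00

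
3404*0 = 0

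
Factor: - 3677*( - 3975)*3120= 45602154000 =2^4*3^2*5^3 * 13^1*53^1 * 3677^1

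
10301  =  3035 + 7266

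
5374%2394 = 586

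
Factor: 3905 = 5^1 * 11^1*71^1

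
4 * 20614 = 82456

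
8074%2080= 1834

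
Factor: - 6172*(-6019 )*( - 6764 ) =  - 2^4 * 13^1* 19^1*89^1*463^1*1543^1 = - 251277648752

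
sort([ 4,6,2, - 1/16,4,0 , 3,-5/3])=[-5/3 , - 1/16,0,2, 3,4, 4,6] 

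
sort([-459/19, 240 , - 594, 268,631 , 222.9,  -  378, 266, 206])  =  [-594,-378,-459/19, 206,222.9,  240, 266, 268, 631 ]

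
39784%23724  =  16060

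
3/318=1/106 =0.01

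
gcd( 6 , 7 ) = 1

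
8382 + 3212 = 11594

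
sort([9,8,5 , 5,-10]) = [-10, 5, 5, 8, 9] 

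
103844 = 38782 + 65062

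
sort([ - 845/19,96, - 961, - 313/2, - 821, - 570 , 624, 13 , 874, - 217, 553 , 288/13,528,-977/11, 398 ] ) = [  -  961 , - 821 , - 570, - 217, -313/2,  -  977/11, - 845/19,13, 288/13, 96,398, 528,553,624,874]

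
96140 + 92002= 188142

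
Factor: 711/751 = 3^2*79^1*751^(-1)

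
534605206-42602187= 492003019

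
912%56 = 16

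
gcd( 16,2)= 2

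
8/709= 8/709   =  0.01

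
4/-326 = -1  +  161/163 = -0.01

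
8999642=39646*227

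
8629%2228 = 1945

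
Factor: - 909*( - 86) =78174 = 2^1*3^2*43^1*101^1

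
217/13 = 16+9/13 = 16.69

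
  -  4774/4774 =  - 1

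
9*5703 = 51327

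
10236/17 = 10236/17   =  602.12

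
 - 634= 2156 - 2790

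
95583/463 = 206 + 205/463=206.44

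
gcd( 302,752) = 2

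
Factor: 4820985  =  3^3 * 5^1*13^1*41^1*67^1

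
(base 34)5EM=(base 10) 6278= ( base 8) 14206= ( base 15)1cd8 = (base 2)1100010000110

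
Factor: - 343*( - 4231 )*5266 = 7642192978 = 2^1*7^3*2633^1 * 4231^1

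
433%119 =76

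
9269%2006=1245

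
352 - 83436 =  - 83084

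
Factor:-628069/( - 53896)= 2^(-3 ) * 13^1*6737^(-1 ) * 48313^1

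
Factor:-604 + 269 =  - 5^1*67^1  =  -335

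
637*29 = 18473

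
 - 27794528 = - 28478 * 976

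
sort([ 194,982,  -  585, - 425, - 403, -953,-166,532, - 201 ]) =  [-953, - 585,-425, - 403, - 201, - 166, 194,532, 982 ]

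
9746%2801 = 1343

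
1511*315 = 475965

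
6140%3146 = 2994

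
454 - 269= 185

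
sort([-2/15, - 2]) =[-2, - 2/15] 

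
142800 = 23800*6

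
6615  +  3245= 9860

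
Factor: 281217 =3^1*93739^1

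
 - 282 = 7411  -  7693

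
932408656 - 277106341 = 655302315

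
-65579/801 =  - 82+103/801  =  -81.87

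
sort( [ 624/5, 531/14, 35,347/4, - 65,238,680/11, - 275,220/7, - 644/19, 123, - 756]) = [ - 756, - 275, - 65, - 644/19, 220/7,35, 531/14, 680/11, 347/4, 123,624/5, 238]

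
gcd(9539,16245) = 1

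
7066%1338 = 376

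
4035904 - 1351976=2683928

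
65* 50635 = 3291275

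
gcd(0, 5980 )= 5980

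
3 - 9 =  - 6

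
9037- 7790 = 1247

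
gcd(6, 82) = 2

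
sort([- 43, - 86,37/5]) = [-86, - 43,37/5]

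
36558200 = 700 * 52226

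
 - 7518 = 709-8227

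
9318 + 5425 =14743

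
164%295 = 164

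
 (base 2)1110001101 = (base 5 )12114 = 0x38D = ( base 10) 909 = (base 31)ta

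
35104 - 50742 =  -15638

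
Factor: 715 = 5^1*11^1*13^1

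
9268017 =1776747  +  7491270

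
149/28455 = 149/28455 = 0.01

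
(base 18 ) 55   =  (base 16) 5f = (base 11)87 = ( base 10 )95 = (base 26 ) 3H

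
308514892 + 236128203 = 544643095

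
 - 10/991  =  -10/991 = - 0.01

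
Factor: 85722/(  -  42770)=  - 3^1*5^(-1 )*47^(-1)*157^1 = - 471/235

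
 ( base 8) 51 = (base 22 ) 1J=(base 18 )25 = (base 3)1112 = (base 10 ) 41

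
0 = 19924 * 0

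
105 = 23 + 82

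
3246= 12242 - 8996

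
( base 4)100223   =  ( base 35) uh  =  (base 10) 1067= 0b10000101011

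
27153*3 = 81459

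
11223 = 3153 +8070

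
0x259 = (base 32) ip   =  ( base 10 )601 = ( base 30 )k1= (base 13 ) 373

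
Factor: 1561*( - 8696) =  - 2^3*7^1*223^1 *1087^1 = -13574456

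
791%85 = 26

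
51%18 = 15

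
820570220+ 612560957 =1433131177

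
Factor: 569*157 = 89333 = 157^1*569^1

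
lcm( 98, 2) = 98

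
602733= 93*6481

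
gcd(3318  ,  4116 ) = 42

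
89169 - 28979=60190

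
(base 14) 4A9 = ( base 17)33F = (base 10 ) 933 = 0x3a5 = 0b1110100101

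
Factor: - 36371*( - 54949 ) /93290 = 2^( -1)*5^( - 1 )*19^( - 1 )*37^1 * 491^ ( -1 )*983^1*54949^1 = 1998550079/93290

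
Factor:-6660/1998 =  - 10/3 = - 2^1 *3^( - 1) * 5^1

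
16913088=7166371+9746717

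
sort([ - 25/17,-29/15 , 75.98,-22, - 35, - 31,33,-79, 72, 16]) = [ - 79, - 35, - 31, - 22, - 29/15, - 25/17,16,33, 72, 75.98]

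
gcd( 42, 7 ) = 7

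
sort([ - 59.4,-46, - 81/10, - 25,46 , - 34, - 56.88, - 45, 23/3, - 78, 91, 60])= [ - 78, - 59.4, - 56.88, - 46, - 45,-34, - 25 , -81/10,23/3,46, 60, 91] 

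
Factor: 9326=2^1 * 4663^1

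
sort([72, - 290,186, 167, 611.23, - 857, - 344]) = [ - 857, - 344, - 290,72, 167, 186,611.23]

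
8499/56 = 8499/56 = 151.77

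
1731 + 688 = 2419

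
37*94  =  3478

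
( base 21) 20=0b101010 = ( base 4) 222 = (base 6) 110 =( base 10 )42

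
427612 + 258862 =686474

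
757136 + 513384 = 1270520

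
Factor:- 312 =-2^3*3^1*13^1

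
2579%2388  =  191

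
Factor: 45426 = 2^1*3^1*67^1*113^1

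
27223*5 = 136115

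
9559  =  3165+6394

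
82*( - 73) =- 5986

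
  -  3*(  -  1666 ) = 4998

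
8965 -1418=7547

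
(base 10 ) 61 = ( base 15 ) 41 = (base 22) 2H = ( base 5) 221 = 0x3d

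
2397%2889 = 2397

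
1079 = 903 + 176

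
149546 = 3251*46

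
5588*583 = 3257804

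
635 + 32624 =33259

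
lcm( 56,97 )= 5432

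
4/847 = 4/847 = 0.00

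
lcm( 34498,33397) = 3139318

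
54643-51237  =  3406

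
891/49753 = 81/4523 = 0.02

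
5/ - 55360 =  - 1/11072 =- 0.00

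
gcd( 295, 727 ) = 1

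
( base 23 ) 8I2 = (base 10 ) 4648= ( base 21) AB7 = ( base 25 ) 7an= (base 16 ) 1228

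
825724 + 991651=1817375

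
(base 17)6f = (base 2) 1110101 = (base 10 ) 117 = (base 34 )3F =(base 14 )85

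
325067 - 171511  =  153556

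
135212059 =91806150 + 43405909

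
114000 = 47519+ 66481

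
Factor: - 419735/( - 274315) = 83^( - 1 )* 127^1 = 127/83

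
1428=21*68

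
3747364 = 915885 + 2831479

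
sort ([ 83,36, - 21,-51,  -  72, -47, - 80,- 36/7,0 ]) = [ - 80,-72,-51,-47, - 21, -36/7, 0,36,83]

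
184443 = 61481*3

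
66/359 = 66/359 = 0.18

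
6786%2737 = 1312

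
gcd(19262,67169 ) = 1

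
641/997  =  641/997 = 0.64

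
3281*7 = 22967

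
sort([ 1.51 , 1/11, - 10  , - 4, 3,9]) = [ - 10, - 4,1/11 , 1.51,3,9] 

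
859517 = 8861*97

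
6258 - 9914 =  -3656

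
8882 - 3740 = 5142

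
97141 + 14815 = 111956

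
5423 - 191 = 5232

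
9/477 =1/53 = 0.02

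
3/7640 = 3/7640  =  0.00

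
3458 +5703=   9161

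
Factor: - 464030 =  - 2^1 * 5^1 * 7^2 * 947^1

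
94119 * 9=847071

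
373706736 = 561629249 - 187922513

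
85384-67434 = 17950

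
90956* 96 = 8731776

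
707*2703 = 1911021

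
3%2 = 1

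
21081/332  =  63 + 165/332  =  63.50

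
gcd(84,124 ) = 4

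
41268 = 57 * 724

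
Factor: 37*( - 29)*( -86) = 2^1*29^1 * 37^1*43^1=92278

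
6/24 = 1/4=0.25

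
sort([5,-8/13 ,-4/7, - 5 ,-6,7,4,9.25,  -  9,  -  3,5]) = [ - 9, - 6, - 5, - 3, - 8/13,- 4/7, 4, 5, 5, 7, 9.25 ]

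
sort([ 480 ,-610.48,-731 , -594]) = [  -  731,-610.48, - 594 , 480]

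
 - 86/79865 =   -  86/79865 = - 0.00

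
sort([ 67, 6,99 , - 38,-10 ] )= [ - 38, - 10, 6,67,99 ] 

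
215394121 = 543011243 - 327617122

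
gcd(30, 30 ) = 30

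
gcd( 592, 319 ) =1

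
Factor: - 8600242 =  - 2^1*  7^1*41^1 * 14983^1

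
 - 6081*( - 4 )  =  24324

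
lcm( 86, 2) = 86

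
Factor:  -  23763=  - 3^1*89^2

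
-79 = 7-86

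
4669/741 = 4669/741   =  6.30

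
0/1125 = 0 = 0.00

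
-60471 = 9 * ( - 6719) 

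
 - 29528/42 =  - 14764/21= - 703.05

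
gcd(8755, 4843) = 1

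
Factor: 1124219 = 1124219^1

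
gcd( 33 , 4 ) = 1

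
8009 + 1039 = 9048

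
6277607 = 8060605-1782998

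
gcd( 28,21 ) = 7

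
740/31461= 740/31461 = 0.02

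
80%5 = 0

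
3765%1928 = 1837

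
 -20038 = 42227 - 62265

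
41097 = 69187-28090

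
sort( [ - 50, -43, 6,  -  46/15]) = [ - 50,  -  43,-46/15, 6]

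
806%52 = 26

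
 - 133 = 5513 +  - 5646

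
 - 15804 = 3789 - 19593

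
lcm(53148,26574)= 53148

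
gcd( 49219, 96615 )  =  1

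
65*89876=5841940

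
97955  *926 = 90706330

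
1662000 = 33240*50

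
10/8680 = 1/868= 0.00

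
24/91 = 24/91=   0.26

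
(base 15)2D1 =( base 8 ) 1206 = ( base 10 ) 646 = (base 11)538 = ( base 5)10041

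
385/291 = 1  +  94/291 = 1.32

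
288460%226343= 62117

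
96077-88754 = 7323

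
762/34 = 22 + 7/17 = 22.41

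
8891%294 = 71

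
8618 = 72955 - 64337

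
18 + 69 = 87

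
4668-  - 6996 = 11664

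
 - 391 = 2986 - 3377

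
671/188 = 3 +107/188 = 3.57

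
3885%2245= 1640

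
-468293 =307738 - 776031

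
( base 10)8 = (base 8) 10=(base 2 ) 1000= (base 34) 8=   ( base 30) 8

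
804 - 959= - 155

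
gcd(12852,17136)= 4284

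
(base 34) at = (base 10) 369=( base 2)101110001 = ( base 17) 14c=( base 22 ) gh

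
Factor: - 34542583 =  - 181^1*190843^1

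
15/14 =15/14= 1.07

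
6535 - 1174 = 5361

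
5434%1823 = 1788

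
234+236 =470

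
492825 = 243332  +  249493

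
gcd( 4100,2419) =41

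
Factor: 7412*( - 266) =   -  2^3*7^1*17^1*19^1*109^1 = - 1971592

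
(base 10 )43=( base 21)21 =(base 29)1e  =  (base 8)53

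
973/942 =973/942 = 1.03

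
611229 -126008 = 485221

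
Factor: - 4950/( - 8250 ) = 3^1*5^( - 1) = 3/5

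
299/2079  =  299/2079 = 0.14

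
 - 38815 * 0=0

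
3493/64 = 3493/64 = 54.58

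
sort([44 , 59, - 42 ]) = [ - 42, 44,59]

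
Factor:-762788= - 2^2*13^1*14669^1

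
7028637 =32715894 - 25687257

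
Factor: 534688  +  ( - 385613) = 5^2*67^1*89^1 = 149075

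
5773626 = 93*62082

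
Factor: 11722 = 2^1*5861^1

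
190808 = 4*47702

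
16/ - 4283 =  - 1 + 4267/4283= - 0.00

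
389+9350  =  9739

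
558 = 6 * 93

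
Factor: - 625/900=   -  25/36  =  - 2^( - 2)*3^( - 2 )*5^2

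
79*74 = 5846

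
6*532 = 3192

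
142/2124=71/1062 = 0.07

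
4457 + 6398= 10855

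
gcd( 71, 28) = 1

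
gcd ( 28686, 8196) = 4098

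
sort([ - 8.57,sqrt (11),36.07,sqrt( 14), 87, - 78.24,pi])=[-78.24, - 8.57,pi,sqrt( 11 ), sqrt( 14),36.07, 87 ] 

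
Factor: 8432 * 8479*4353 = 2^4 * 3^1*17^1 * 31^1 * 61^1 * 139^1 * 1451^1 = 311217421584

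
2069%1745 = 324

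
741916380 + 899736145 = 1641652525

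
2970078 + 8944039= 11914117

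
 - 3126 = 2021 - 5147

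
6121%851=164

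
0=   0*( - 541) 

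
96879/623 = 155 + 314/623 = 155.50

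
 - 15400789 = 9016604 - 24417393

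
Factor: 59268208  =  2^4*373^1*9931^1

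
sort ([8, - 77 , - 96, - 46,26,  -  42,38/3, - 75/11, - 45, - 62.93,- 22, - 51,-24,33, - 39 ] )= [ - 96, - 77, - 62.93, - 51, - 46, - 45, - 42, - 39, - 24 ,- 22, - 75/11, 8,38/3,  26 , 33 ] 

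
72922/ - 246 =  - 297  +  70/123 = - 296.43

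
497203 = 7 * 71029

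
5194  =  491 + 4703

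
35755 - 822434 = -786679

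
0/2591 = 0  =  0.00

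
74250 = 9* 8250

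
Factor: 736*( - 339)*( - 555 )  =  138474720 = 2^5 * 3^2*5^1* 23^1* 37^1*113^1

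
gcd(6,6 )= 6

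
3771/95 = 3771/95 = 39.69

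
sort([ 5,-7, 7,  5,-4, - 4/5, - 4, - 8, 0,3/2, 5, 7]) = [ - 8 , - 7, - 4,  -  4, - 4/5,0, 3/2, 5, 5,5, 7, 7] 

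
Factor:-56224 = -2^5*7^1*251^1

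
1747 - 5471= - 3724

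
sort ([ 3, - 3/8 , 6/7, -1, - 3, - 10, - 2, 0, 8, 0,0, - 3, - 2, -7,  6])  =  [-10, - 7, - 3,-3, - 2 ,  -  2, - 1,  -  3/8,  0,0, 0,6/7,3, 6, 8]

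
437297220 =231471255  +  205825965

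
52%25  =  2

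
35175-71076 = - 35901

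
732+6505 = 7237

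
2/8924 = 1/4462 = 0.00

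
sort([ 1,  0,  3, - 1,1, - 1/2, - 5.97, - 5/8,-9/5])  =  [  -  5.97, - 9/5, - 1, -5/8, - 1/2,0,1,  1,3] 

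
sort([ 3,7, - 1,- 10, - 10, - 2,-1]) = [ - 10, - 10,-2, - 1, - 1, 3, 7]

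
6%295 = 6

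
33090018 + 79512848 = 112602866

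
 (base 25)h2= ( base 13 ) 26b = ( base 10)427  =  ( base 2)110101011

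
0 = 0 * 957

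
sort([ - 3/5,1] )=[ - 3/5, 1]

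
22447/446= 22447/446 = 50.33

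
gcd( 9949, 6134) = 1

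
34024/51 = 34024/51 = 667.14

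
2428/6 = 1214/3 = 404.67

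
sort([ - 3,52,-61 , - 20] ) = [ - 61,  -  20,-3 , 52]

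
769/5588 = 769/5588 = 0.14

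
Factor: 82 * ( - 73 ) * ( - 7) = 2^1*7^1*41^1 * 73^1 = 41902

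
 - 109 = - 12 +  - 97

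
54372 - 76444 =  - 22072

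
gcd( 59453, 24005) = 1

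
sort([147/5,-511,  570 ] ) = [  -  511,147/5,570 ]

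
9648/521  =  9648/521 = 18.52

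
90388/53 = 1705+ 23/53 = 1705.43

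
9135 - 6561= 2574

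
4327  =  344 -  - 3983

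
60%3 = 0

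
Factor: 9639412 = 2^2 *89^1*27077^1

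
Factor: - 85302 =-2^1*3^2*7^1 *677^1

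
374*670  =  250580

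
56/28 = 2 =2.00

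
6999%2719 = 1561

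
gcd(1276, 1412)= 4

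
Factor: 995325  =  3^1 * 5^2*23^1*577^1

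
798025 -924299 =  - 126274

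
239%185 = 54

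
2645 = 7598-4953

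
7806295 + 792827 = 8599122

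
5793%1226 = 889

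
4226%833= 61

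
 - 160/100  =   - 8/5 = - 1.60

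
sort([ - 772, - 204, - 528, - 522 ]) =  [ - 772, - 528, - 522, - 204]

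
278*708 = 196824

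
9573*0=0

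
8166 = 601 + 7565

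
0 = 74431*0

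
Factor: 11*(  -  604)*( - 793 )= 2^2 * 11^1*13^1*61^1*151^1 =5268692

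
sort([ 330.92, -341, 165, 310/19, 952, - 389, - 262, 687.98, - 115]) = [ -389 ,  -  341, - 262, - 115,310/19, 165, 330.92,687.98, 952 ]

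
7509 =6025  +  1484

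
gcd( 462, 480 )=6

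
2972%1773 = 1199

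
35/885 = 7/177 = 0.04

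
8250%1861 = 806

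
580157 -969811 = - 389654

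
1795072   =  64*28048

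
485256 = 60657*8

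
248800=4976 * 50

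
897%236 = 189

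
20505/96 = 6835/32 =213.59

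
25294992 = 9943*2544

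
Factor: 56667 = 3^1 *13^1*1453^1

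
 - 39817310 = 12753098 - 52570408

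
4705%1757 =1191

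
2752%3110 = 2752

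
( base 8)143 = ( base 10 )99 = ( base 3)10200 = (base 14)71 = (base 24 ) 43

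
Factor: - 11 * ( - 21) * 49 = 11319= 3^1*7^3*11^1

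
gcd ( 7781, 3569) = 1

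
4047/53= 76  +  19/53 = 76.36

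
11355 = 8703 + 2652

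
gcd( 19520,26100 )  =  20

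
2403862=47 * 51146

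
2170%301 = 63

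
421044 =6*70174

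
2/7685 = 2/7685= 0.00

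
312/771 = 104/257 = 0.40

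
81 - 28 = 53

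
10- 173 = - 163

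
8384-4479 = 3905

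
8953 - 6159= 2794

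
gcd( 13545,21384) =9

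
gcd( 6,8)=2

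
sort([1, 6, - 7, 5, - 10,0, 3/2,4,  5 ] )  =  [ - 10, - 7,0,1,3/2,4,5,5,6 ] 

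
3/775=3/775 = 0.00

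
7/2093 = 1/299 = 0.00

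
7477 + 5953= 13430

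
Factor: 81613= 7^1*89^1*131^1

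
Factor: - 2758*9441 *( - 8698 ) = 2^2*3^2 * 7^1*197^1*1049^1 * 4349^1 = 226480942044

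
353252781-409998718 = -56745937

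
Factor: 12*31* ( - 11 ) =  - 4092 = - 2^2*3^1*11^1*31^1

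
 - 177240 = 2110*( - 84 )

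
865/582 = 1 + 283/582 = 1.49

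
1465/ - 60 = -293/12 = -24.42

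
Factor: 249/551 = 3^1*19^( - 1)*29^(-1)*83^1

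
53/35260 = 53/35260 = 0.00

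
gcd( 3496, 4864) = 152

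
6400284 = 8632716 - 2232432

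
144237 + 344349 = 488586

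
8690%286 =110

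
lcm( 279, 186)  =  558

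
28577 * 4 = 114308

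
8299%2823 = 2653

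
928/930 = 464/465 = 1.00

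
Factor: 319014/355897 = 2^1*3^2*37^1*743^ ( - 1)=666/743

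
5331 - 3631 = 1700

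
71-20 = 51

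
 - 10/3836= - 5/1918 = - 0.00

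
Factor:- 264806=  -  2^1*132403^1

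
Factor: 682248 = 2^3*3^1*7^1*31^1*131^1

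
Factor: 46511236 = 2^2*1019^1*11411^1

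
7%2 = 1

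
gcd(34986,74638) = 2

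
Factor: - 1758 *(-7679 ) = 2^1*3^1*7^1*293^1*1097^1= 13499682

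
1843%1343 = 500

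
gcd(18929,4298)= 1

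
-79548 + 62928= - 16620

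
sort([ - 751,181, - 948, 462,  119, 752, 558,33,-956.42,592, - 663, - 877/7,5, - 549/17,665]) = [ - 956.42, - 948 ,-751,  -  663 , - 877/7,- 549/17 , 5, 33,119,181,462,558,592,665 , 752]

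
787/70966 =787/70966 = 0.01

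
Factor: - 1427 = - 1427^1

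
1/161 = 1/161 = 0.01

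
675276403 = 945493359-270216956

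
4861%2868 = 1993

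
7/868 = 1/124=0.01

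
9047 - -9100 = 18147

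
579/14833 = 579/14833= 0.04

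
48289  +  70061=118350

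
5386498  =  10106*533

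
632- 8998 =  - 8366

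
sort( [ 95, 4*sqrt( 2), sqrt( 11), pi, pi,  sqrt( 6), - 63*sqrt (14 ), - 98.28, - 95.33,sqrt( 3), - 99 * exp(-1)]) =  [ - 63*sqrt(14),-98.28, - 95.33,-99*exp( - 1), sqrt(3 ),sqrt( 6), pi, pi,  sqrt ( 11) , 4*sqrt( 2 ),  95]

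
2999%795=614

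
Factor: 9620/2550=2^1 * 3^( - 1 )*5^( - 1 )*13^1*17^( - 1) * 37^1 = 962/255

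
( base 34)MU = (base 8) 1412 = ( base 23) 1AJ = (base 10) 778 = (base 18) 274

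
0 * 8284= 0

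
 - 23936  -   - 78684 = 54748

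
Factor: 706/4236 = 2^( - 1 ) * 3^( - 1 ) = 1/6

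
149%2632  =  149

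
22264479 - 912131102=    - 889866623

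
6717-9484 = -2767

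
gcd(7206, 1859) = 1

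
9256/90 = 102 + 38/45= 102.84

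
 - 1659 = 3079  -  4738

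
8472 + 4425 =12897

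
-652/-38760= 163/9690 =0.02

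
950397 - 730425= 219972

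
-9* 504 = -4536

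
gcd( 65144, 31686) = 2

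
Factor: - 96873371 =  - 7^1*197^1 *70249^1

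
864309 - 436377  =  427932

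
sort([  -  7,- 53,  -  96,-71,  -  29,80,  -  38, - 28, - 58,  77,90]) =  [-96 ,- 71,-58, - 53 ,- 38,-29, - 28, - 7,77,80,90 ]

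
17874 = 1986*9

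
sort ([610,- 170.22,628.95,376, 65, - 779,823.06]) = [ - 779, - 170.22, 65,376,610, 628.95, 823.06 ] 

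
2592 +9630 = 12222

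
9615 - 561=9054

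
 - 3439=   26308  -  29747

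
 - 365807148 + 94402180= - 271404968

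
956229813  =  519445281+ 436784532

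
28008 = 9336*3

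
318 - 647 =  - 329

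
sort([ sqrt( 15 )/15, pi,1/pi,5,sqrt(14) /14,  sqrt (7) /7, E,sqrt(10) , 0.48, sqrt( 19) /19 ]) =[sqrt( 19 )/19, sqrt(15) /15, sqrt(14) /14,1/pi , sqrt(7) /7, 0.48, E, pi, sqrt(10) , 5 ] 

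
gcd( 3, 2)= 1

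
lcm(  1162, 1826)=12782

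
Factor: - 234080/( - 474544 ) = 110/223 = 2^1*5^1 * 11^1*223^ ( - 1) 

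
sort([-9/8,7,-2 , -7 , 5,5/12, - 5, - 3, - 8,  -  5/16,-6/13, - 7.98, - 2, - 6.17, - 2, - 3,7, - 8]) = [ - 8, - 8, - 7.98, -7,-6.17, - 5, - 3, - 3, - 2, - 2  , - 2, - 9/8, - 6/13, - 5/16,5/12, 5,7,7]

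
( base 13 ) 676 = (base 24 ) 1M7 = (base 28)1BJ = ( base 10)1111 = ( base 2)10001010111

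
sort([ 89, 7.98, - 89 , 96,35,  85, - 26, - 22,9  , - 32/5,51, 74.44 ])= [ - 89, - 26, - 22,- 32/5,7.98,9,  35, 51, 74.44, 85, 89 , 96 ]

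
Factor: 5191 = 29^1 * 179^1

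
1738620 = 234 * 7430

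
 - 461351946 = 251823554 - 713175500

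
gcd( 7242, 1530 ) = 102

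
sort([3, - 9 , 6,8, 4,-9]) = [  -  9,  -  9,3, 4,6, 8]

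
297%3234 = 297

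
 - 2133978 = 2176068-4310046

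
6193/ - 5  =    -  6193/5 = - 1238.60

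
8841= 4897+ 3944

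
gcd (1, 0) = 1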